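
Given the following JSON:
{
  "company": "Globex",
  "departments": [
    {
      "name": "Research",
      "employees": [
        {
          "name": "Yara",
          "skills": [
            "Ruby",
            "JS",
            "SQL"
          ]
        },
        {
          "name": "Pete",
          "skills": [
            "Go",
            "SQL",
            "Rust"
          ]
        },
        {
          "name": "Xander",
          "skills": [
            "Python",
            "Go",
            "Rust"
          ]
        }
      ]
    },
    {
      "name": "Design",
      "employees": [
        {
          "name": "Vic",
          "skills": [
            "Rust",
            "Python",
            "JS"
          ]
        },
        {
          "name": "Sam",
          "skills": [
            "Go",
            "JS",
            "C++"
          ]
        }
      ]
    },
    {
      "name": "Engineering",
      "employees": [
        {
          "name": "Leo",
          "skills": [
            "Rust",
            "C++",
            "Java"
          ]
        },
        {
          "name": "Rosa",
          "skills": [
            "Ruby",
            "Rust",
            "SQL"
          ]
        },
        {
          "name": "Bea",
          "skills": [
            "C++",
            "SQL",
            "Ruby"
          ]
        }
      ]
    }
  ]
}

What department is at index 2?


Path: departments[2].name
Value: Engineering

ANSWER: Engineering


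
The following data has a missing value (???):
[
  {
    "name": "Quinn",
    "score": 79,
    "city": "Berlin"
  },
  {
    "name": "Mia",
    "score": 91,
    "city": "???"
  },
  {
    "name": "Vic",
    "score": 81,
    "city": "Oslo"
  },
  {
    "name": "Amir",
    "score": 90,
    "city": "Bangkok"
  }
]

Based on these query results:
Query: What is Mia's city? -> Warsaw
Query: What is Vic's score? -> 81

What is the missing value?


The missing value is Mia's city
From query: Mia's city = Warsaw

ANSWER: Warsaw


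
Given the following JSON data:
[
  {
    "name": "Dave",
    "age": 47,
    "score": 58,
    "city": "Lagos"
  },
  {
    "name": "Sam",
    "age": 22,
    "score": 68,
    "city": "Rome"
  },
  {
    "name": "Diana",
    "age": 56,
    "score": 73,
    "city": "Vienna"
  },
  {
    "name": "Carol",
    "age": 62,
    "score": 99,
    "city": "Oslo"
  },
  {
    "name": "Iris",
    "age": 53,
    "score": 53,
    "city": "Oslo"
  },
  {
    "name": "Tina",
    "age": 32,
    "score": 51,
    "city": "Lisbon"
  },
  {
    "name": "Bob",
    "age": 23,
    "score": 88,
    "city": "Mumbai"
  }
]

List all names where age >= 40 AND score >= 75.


Checking both conditions:
  Dave (age=47, score=58) -> no
  Sam (age=22, score=68) -> no
  Diana (age=56, score=73) -> no
  Carol (age=62, score=99) -> YES
  Iris (age=53, score=53) -> no
  Tina (age=32, score=51) -> no
  Bob (age=23, score=88) -> no


ANSWER: Carol


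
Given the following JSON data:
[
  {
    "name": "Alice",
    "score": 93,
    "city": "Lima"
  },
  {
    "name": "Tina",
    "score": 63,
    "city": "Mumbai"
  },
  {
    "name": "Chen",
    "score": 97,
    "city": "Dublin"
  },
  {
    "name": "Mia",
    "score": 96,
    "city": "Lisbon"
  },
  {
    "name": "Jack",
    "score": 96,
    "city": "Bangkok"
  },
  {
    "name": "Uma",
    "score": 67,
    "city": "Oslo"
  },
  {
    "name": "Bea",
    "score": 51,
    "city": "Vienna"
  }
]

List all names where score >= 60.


Filtering records where score >= 60:
  Alice (score=93) -> YES
  Tina (score=63) -> YES
  Chen (score=97) -> YES
  Mia (score=96) -> YES
  Jack (score=96) -> YES
  Uma (score=67) -> YES
  Bea (score=51) -> no


ANSWER: Alice, Tina, Chen, Mia, Jack, Uma


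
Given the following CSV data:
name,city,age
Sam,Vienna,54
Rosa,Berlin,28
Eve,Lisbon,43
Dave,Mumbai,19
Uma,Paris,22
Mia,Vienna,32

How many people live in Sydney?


Scanning city column for 'Sydney':
Total matches: 0

ANSWER: 0


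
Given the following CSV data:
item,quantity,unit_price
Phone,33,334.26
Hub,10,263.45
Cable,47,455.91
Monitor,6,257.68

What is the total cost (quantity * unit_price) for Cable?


Row: Cable
quantity = 47
unit_price = 455.91
total = 47 * 455.91 = 21427.77

ANSWER: 21427.77


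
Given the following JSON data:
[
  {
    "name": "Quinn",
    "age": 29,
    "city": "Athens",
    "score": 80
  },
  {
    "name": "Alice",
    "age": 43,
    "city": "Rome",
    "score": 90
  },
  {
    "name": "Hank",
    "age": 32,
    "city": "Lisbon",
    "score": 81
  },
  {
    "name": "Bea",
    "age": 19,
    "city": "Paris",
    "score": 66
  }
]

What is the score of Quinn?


Looking up record where name = Quinn
Record index: 0
Field 'score' = 80

ANSWER: 80


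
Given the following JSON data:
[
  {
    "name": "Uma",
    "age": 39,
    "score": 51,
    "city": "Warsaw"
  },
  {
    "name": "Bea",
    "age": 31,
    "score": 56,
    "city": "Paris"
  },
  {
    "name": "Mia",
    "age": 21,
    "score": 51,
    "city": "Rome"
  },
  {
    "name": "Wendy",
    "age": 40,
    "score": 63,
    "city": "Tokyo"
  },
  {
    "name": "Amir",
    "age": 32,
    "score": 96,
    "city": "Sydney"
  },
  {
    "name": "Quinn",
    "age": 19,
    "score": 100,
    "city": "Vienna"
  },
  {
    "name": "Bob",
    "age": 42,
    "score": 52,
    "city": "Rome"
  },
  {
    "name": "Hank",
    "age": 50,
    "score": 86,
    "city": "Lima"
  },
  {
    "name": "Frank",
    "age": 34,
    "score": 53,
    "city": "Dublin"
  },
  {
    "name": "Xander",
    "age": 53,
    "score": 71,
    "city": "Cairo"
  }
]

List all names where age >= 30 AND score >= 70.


Checking both conditions:
  Uma (age=39, score=51) -> no
  Bea (age=31, score=56) -> no
  Mia (age=21, score=51) -> no
  Wendy (age=40, score=63) -> no
  Amir (age=32, score=96) -> YES
  Quinn (age=19, score=100) -> no
  Bob (age=42, score=52) -> no
  Hank (age=50, score=86) -> YES
  Frank (age=34, score=53) -> no
  Xander (age=53, score=71) -> YES


ANSWER: Amir, Hank, Xander


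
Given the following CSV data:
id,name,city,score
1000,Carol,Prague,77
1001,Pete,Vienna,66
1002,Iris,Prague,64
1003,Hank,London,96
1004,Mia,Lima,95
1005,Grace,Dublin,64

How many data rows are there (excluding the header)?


Counting rows (excluding header):
Header: id,name,city,score
Data rows: 6

ANSWER: 6


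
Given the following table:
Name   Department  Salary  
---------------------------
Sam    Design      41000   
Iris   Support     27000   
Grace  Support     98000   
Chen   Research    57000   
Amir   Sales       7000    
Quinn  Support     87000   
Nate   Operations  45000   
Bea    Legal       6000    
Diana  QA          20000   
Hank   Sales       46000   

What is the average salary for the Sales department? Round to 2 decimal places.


Sales department members:
  Amir: 7000
  Hank: 46000
Sum = 53000
Count = 2
Average = 53000 / 2 = 26500.00

ANSWER: 26500.00


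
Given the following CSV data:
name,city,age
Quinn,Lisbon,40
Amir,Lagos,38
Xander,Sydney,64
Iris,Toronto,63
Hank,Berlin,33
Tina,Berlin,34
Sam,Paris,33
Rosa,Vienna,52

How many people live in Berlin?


Scanning city column for 'Berlin':
  Row 5: Hank -> MATCH
  Row 6: Tina -> MATCH
Total matches: 2

ANSWER: 2


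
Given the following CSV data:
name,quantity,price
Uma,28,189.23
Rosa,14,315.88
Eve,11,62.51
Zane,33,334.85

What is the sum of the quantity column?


Values in 'quantity' column:
  Row 1: 28
  Row 2: 14
  Row 3: 11
  Row 4: 33
Sum = 28 + 14 + 11 + 33 = 86

ANSWER: 86


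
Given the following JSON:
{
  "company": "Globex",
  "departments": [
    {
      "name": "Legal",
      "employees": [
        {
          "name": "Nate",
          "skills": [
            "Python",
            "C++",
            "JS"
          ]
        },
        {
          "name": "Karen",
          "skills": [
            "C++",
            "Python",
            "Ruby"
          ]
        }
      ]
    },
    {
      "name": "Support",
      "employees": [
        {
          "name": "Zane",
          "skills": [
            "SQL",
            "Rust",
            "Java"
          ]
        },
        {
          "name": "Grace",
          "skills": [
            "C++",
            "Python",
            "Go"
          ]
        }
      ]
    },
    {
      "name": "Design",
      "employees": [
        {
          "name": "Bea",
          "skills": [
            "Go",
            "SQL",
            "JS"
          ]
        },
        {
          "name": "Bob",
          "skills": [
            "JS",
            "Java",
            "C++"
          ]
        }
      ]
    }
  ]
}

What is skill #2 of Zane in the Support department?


Path: departments[1].employees[0].skills[1]
Value: Rust

ANSWER: Rust


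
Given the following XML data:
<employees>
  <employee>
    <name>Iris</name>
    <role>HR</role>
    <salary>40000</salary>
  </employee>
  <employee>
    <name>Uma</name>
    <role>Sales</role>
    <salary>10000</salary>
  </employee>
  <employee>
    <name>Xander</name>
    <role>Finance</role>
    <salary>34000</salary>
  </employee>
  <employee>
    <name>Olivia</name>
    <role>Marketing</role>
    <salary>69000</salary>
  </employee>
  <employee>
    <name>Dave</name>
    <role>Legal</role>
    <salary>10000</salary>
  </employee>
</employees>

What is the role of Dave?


Searching for <employee> with <name>Dave</name>
Found at position 5
<role>Legal</role>

ANSWER: Legal


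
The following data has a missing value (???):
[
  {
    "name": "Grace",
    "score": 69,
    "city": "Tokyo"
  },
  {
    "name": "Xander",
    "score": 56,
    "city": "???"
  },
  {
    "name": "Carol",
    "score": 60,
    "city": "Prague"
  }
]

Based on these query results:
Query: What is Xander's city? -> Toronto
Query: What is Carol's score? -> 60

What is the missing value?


The missing value is Xander's city
From query: Xander's city = Toronto

ANSWER: Toronto


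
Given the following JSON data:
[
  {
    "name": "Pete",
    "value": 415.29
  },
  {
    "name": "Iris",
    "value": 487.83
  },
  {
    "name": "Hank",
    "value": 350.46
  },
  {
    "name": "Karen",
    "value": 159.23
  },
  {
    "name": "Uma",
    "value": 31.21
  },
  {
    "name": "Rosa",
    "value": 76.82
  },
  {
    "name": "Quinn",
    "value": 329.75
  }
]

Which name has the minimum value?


Comparing values:
  Pete: 415.29
  Iris: 487.83
  Hank: 350.46
  Karen: 159.23
  Uma: 31.21
  Rosa: 76.82
  Quinn: 329.75
Minimum: Uma (31.21)

ANSWER: Uma


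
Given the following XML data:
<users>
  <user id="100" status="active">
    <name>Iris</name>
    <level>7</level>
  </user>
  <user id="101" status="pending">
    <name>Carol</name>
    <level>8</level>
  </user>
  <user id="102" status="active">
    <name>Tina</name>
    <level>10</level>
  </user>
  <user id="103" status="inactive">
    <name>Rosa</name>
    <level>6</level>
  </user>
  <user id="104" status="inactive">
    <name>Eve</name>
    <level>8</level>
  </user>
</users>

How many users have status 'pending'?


Counting users with status='pending':
  Carol (id=101) -> MATCH
Count: 1

ANSWER: 1


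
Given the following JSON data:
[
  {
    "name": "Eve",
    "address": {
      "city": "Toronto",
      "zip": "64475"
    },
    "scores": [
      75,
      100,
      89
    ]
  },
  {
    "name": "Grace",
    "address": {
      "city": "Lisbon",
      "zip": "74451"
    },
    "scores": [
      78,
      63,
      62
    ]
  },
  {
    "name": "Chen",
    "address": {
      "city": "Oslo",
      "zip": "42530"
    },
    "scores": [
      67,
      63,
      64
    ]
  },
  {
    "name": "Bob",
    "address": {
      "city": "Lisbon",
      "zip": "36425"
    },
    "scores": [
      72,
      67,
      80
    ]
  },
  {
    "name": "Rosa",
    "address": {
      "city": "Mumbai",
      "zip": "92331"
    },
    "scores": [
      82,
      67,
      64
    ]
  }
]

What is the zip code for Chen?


Path: records[2].address.zip
Value: 42530

ANSWER: 42530


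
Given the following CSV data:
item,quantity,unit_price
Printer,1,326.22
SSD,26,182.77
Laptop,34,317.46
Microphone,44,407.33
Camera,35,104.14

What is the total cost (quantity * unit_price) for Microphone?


Row: Microphone
quantity = 44
unit_price = 407.33
total = 44 * 407.33 = 17922.52

ANSWER: 17922.52


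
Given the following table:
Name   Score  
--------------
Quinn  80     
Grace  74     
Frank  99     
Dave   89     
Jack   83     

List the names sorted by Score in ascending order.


Sorting by Score (ascending):
  Grace: 74
  Quinn: 80
  Jack: 83
  Dave: 89
  Frank: 99


ANSWER: Grace, Quinn, Jack, Dave, Frank


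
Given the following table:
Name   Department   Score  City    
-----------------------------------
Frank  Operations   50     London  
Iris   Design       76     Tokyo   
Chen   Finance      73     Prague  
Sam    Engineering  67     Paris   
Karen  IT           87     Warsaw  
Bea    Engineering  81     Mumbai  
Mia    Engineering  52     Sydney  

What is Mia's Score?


Row 7: Mia
Score = 52

ANSWER: 52


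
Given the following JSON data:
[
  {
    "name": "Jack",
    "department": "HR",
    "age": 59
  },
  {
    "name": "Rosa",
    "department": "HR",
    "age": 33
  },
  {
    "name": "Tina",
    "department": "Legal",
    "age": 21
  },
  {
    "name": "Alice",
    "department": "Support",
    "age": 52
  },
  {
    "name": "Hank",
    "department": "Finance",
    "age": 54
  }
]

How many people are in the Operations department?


Scanning records for department = Operations
  No matches found
Count: 0

ANSWER: 0


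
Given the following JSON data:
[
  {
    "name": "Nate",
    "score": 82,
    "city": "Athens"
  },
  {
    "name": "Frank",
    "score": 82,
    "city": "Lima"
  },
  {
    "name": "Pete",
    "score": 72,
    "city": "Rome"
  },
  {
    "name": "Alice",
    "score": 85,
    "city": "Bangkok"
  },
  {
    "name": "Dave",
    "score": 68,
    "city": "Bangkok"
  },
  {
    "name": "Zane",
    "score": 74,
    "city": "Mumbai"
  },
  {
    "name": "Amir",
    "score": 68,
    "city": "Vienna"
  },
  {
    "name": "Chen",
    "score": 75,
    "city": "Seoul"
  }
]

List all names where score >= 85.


Filtering records where score >= 85:
  Nate (score=82) -> no
  Frank (score=82) -> no
  Pete (score=72) -> no
  Alice (score=85) -> YES
  Dave (score=68) -> no
  Zane (score=74) -> no
  Amir (score=68) -> no
  Chen (score=75) -> no


ANSWER: Alice


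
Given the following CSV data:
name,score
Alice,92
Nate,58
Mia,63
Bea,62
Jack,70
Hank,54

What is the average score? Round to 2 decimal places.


Scores: 92, 58, 63, 62, 70, 54
Sum = 399
Count = 6
Average = 399 / 6 = 66.50

ANSWER: 66.50


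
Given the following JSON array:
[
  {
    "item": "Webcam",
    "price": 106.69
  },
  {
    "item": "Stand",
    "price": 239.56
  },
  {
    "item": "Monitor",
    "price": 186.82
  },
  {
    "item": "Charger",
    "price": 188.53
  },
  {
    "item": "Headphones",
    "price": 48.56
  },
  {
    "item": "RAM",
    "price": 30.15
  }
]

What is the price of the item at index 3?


Array index 3 -> Charger
price = 188.53

ANSWER: 188.53


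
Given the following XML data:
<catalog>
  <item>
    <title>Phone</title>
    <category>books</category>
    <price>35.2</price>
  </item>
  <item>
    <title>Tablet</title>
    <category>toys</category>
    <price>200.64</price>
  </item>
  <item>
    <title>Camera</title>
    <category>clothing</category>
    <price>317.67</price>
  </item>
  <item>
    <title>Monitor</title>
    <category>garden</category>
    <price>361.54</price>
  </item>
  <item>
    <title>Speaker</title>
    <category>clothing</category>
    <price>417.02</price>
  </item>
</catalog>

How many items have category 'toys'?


Scanning <item> elements for <category>toys</category>:
  Item 2: Tablet -> MATCH
Count: 1

ANSWER: 1


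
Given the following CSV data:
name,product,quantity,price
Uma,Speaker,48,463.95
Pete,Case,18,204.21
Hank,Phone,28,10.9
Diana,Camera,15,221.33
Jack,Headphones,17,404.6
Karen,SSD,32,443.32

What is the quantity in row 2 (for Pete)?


Row 2: Pete
Column 'quantity' = 18

ANSWER: 18


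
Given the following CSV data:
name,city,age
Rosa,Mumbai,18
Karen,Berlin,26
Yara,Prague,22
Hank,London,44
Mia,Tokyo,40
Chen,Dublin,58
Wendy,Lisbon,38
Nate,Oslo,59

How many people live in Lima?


Scanning city column for 'Lima':
Total matches: 0

ANSWER: 0


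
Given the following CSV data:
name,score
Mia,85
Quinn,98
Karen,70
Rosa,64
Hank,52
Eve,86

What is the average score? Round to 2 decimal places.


Scores: 85, 98, 70, 64, 52, 86
Sum = 455
Count = 6
Average = 455 / 6 = 75.83

ANSWER: 75.83


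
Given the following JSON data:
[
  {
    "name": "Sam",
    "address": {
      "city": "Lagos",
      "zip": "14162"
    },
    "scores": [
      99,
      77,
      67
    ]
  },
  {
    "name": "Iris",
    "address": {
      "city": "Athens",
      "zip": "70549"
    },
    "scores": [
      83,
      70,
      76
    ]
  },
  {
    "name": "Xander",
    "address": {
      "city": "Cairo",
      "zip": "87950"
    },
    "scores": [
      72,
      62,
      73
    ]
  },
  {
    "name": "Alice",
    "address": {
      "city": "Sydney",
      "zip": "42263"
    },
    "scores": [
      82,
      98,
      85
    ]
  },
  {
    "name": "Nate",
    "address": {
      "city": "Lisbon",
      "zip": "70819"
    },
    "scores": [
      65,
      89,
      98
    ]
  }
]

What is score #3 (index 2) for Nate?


Path: records[4].scores[2]
Value: 98

ANSWER: 98


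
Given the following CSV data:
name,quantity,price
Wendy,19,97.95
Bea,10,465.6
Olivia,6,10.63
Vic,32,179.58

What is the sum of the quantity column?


Values in 'quantity' column:
  Row 1: 19
  Row 2: 10
  Row 3: 6
  Row 4: 32
Sum = 19 + 10 + 6 + 32 = 67

ANSWER: 67


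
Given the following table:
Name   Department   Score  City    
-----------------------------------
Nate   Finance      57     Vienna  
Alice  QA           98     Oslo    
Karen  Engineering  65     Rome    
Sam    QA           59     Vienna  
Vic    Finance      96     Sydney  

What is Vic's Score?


Row 5: Vic
Score = 96

ANSWER: 96


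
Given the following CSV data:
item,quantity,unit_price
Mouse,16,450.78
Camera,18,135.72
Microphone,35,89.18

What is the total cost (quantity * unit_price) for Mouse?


Row: Mouse
quantity = 16
unit_price = 450.78
total = 16 * 450.78 = 7212.48

ANSWER: 7212.48


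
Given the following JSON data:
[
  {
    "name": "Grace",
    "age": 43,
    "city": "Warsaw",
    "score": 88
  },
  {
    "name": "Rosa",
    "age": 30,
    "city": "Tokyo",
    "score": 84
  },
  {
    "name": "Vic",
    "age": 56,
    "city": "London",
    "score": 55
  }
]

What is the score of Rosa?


Looking up record where name = Rosa
Record index: 1
Field 'score' = 84

ANSWER: 84


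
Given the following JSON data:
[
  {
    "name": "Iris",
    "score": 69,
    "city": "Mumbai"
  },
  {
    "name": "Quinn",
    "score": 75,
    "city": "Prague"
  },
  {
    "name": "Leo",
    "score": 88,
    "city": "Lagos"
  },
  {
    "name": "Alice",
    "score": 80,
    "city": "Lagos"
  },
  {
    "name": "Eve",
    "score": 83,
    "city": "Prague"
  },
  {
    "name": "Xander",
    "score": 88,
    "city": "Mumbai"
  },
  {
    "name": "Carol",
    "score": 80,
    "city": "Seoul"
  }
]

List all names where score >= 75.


Filtering records where score >= 75:
  Iris (score=69) -> no
  Quinn (score=75) -> YES
  Leo (score=88) -> YES
  Alice (score=80) -> YES
  Eve (score=83) -> YES
  Xander (score=88) -> YES
  Carol (score=80) -> YES


ANSWER: Quinn, Leo, Alice, Eve, Xander, Carol


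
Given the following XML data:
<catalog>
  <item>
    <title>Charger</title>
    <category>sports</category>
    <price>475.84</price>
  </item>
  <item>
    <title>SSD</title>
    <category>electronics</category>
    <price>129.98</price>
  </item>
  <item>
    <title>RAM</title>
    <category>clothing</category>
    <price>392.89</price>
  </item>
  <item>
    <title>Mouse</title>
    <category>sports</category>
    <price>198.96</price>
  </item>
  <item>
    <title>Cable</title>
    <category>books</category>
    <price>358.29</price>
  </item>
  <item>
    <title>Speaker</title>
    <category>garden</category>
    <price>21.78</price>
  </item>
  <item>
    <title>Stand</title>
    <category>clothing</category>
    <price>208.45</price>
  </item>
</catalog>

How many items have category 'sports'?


Scanning <item> elements for <category>sports</category>:
  Item 1: Charger -> MATCH
  Item 4: Mouse -> MATCH
Count: 2

ANSWER: 2


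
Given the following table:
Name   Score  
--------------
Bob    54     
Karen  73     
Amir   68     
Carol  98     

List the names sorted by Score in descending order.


Sorting by Score (descending):
  Carol: 98
  Karen: 73
  Amir: 68
  Bob: 54


ANSWER: Carol, Karen, Amir, Bob


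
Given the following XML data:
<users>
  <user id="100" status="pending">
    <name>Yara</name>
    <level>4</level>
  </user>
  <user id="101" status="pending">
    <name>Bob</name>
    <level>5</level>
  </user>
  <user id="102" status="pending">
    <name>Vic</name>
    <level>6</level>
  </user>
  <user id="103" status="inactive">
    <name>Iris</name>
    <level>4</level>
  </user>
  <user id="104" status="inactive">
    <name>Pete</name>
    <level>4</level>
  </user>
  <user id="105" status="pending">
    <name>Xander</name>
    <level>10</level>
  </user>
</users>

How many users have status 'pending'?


Counting users with status='pending':
  Yara (id=100) -> MATCH
  Bob (id=101) -> MATCH
  Vic (id=102) -> MATCH
  Xander (id=105) -> MATCH
Count: 4

ANSWER: 4


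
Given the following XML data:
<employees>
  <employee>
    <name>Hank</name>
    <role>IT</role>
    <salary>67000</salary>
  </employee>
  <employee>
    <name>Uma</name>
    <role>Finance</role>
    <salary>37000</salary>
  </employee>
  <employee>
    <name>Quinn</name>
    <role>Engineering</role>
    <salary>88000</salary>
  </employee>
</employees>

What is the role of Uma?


Searching for <employee> with <name>Uma</name>
Found at position 2
<role>Finance</role>

ANSWER: Finance


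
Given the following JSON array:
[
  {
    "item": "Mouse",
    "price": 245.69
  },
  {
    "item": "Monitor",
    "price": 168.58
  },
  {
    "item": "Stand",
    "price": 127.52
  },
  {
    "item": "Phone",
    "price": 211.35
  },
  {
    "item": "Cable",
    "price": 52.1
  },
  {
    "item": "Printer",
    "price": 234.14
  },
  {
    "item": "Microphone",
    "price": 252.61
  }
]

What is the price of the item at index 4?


Array index 4 -> Cable
price = 52.1

ANSWER: 52.1


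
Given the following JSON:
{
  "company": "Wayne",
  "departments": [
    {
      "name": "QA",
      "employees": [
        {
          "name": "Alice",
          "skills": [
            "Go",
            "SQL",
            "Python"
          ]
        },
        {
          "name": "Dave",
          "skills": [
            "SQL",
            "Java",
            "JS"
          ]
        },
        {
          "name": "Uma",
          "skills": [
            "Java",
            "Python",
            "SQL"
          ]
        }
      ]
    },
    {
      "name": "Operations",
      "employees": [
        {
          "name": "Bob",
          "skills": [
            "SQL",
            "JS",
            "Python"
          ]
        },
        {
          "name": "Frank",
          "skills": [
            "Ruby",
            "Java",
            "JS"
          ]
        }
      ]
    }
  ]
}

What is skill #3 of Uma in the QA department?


Path: departments[0].employees[2].skills[2]
Value: SQL

ANSWER: SQL


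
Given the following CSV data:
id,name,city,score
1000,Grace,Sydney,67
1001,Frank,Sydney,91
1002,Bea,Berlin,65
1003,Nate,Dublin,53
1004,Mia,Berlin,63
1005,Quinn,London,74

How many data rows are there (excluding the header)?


Counting rows (excluding header):
Header: id,name,city,score
Data rows: 6

ANSWER: 6


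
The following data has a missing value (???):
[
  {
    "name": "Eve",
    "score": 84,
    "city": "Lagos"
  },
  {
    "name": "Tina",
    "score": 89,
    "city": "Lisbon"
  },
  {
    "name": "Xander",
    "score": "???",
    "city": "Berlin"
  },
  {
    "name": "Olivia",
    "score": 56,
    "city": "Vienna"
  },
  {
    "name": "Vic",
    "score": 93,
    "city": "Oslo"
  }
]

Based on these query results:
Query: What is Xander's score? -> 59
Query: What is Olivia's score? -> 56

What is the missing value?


The missing value is Xander's score
From query: Xander's score = 59

ANSWER: 59


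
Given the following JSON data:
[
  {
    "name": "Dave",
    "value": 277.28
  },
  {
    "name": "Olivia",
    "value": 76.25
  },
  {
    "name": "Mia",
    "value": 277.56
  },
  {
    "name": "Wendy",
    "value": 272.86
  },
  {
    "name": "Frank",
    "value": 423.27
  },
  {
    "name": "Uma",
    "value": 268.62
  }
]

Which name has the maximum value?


Comparing values:
  Dave: 277.28
  Olivia: 76.25
  Mia: 277.56
  Wendy: 272.86
  Frank: 423.27
  Uma: 268.62
Maximum: Frank (423.27)

ANSWER: Frank


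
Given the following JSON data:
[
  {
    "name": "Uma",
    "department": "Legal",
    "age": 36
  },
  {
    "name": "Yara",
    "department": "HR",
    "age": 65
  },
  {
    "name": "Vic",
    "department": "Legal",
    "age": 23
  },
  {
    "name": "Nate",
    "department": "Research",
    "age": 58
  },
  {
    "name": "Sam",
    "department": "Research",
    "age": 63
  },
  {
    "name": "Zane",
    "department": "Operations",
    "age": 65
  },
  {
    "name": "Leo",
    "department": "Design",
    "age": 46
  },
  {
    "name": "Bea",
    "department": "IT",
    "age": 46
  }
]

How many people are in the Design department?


Scanning records for department = Design
  Record 6: Leo
Count: 1

ANSWER: 1


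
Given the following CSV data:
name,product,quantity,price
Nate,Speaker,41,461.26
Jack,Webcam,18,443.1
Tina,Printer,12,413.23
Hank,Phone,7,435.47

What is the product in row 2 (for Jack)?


Row 2: Jack
Column 'product' = Webcam

ANSWER: Webcam


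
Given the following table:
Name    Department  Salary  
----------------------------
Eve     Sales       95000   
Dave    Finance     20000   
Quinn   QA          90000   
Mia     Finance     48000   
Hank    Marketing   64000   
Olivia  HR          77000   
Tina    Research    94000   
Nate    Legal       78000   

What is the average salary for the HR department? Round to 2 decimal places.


HR department members:
  Olivia: 77000
Sum = 77000
Count = 1
Average = 77000 / 1 = 77000.00

ANSWER: 77000.00


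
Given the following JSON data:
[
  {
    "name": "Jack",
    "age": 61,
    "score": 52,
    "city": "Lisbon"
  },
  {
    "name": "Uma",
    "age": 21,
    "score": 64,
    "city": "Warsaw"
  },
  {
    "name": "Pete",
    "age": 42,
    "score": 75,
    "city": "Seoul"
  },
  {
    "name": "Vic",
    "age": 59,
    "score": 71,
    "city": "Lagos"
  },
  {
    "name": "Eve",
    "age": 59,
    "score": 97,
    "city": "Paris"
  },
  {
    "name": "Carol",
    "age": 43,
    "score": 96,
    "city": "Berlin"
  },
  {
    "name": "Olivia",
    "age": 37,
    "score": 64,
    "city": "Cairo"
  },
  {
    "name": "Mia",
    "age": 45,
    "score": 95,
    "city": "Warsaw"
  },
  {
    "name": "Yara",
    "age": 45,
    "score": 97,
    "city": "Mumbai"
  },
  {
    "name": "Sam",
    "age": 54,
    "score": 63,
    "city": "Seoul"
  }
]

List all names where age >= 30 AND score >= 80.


Checking both conditions:
  Jack (age=61, score=52) -> no
  Uma (age=21, score=64) -> no
  Pete (age=42, score=75) -> no
  Vic (age=59, score=71) -> no
  Eve (age=59, score=97) -> YES
  Carol (age=43, score=96) -> YES
  Olivia (age=37, score=64) -> no
  Mia (age=45, score=95) -> YES
  Yara (age=45, score=97) -> YES
  Sam (age=54, score=63) -> no


ANSWER: Eve, Carol, Mia, Yara


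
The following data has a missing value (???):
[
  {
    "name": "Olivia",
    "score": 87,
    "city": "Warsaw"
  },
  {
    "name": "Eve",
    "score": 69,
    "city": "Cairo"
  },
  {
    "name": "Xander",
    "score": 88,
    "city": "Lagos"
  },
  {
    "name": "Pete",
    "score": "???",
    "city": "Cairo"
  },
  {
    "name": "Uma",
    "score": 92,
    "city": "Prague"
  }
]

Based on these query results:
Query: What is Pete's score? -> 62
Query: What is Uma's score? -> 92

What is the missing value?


The missing value is Pete's score
From query: Pete's score = 62

ANSWER: 62


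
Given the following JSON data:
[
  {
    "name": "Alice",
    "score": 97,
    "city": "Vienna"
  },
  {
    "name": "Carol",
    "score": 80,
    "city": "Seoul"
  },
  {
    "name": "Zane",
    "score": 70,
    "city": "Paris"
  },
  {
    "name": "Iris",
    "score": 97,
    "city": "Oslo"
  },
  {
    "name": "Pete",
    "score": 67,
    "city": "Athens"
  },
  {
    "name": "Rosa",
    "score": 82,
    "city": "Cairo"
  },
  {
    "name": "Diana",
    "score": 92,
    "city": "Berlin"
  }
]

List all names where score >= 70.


Filtering records where score >= 70:
  Alice (score=97) -> YES
  Carol (score=80) -> YES
  Zane (score=70) -> YES
  Iris (score=97) -> YES
  Pete (score=67) -> no
  Rosa (score=82) -> YES
  Diana (score=92) -> YES


ANSWER: Alice, Carol, Zane, Iris, Rosa, Diana


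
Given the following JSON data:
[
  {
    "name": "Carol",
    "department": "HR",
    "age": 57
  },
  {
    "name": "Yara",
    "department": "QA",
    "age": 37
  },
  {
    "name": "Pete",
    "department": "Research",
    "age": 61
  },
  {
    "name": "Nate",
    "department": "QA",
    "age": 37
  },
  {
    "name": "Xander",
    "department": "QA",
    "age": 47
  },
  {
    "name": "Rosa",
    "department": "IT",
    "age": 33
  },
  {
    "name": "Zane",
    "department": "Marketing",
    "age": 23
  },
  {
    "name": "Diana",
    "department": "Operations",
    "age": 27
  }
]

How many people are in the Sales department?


Scanning records for department = Sales
  No matches found
Count: 0

ANSWER: 0


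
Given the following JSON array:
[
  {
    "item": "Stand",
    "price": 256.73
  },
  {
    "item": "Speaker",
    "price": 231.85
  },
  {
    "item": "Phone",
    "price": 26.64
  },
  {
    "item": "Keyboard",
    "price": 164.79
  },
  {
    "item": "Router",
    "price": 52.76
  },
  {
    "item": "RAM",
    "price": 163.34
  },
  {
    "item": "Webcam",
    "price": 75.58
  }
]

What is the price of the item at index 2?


Array index 2 -> Phone
price = 26.64

ANSWER: 26.64


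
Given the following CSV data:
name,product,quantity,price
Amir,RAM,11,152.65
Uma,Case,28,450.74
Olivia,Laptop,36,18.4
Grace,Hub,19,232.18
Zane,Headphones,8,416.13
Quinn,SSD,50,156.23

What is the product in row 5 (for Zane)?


Row 5: Zane
Column 'product' = Headphones

ANSWER: Headphones


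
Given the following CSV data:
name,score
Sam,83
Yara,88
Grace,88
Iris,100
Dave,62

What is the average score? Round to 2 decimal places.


Scores: 83, 88, 88, 100, 62
Sum = 421
Count = 5
Average = 421 / 5 = 84.20

ANSWER: 84.20


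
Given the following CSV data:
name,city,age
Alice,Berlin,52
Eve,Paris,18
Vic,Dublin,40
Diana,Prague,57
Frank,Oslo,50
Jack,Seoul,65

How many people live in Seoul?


Scanning city column for 'Seoul':
  Row 6: Jack -> MATCH
Total matches: 1

ANSWER: 1


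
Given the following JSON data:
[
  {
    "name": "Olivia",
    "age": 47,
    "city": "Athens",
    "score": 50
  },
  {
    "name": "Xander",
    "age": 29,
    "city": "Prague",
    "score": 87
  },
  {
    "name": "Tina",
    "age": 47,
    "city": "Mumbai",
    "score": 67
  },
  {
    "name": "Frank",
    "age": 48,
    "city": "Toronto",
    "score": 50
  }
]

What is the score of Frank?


Looking up record where name = Frank
Record index: 3
Field 'score' = 50

ANSWER: 50


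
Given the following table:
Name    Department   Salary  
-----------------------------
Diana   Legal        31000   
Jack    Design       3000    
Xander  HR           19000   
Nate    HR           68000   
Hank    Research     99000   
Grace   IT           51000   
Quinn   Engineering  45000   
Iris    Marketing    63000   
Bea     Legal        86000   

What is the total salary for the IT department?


IT department members:
  Grace: 51000
Total = 51000 = 51000

ANSWER: 51000


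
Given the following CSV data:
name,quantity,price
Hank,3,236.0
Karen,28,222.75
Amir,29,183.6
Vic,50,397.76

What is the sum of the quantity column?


Values in 'quantity' column:
  Row 1: 3
  Row 2: 28
  Row 3: 29
  Row 4: 50
Sum = 3 + 28 + 29 + 50 = 110

ANSWER: 110


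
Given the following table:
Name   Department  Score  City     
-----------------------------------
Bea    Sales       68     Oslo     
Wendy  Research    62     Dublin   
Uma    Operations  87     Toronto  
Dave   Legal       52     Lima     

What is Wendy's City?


Row 2: Wendy
City = Dublin

ANSWER: Dublin


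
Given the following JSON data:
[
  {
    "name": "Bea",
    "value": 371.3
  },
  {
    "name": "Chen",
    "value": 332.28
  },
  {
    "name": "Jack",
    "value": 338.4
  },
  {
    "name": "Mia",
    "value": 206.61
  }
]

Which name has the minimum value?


Comparing values:
  Bea: 371.3
  Chen: 332.28
  Jack: 338.4
  Mia: 206.61
Minimum: Mia (206.61)

ANSWER: Mia


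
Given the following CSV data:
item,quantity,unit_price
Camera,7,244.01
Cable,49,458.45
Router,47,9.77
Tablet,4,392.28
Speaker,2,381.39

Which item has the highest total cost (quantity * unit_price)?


Computing row totals:
  Camera: 1708.07
  Cable: 22464.05
  Router: 459.19
  Tablet: 1569.12
  Speaker: 762.78
Maximum: Cable (22464.05)

ANSWER: Cable


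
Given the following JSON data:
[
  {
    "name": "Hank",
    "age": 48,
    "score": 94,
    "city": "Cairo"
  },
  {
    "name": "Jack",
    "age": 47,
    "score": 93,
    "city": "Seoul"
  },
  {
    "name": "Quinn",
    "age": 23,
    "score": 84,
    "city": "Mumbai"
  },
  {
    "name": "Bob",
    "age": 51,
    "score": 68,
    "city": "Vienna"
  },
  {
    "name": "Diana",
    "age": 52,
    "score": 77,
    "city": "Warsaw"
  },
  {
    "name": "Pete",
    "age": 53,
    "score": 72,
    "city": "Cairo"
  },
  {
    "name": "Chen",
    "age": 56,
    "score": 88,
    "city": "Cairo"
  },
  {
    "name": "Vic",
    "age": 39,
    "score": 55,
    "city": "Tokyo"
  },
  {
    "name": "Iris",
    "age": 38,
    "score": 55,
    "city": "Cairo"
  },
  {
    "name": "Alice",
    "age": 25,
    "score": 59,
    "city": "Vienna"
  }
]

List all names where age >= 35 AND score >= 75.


Checking both conditions:
  Hank (age=48, score=94) -> YES
  Jack (age=47, score=93) -> YES
  Quinn (age=23, score=84) -> no
  Bob (age=51, score=68) -> no
  Diana (age=52, score=77) -> YES
  Pete (age=53, score=72) -> no
  Chen (age=56, score=88) -> YES
  Vic (age=39, score=55) -> no
  Iris (age=38, score=55) -> no
  Alice (age=25, score=59) -> no


ANSWER: Hank, Jack, Diana, Chen


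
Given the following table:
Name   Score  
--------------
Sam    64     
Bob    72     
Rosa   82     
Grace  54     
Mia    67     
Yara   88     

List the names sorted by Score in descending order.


Sorting by Score (descending):
  Yara: 88
  Rosa: 82
  Bob: 72
  Mia: 67
  Sam: 64
  Grace: 54


ANSWER: Yara, Rosa, Bob, Mia, Sam, Grace


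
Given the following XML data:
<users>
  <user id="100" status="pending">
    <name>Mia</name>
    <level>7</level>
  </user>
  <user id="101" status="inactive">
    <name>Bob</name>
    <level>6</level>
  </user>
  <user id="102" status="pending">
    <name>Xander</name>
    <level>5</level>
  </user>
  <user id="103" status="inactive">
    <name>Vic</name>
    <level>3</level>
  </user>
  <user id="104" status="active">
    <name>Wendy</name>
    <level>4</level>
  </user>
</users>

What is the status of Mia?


Finding user with name = Mia
user id="100" status="pending"

ANSWER: pending


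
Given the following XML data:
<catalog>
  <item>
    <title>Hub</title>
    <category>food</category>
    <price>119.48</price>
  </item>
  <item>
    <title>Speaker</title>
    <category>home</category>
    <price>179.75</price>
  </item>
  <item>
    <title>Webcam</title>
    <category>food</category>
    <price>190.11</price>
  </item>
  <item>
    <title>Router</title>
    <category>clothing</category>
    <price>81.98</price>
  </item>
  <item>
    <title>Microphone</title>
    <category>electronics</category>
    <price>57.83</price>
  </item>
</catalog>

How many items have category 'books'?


Scanning <item> elements for <category>books</category>:
Count: 0

ANSWER: 0


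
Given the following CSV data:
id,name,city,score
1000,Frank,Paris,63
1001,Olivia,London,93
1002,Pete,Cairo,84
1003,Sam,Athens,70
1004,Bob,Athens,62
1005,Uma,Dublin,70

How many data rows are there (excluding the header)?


Counting rows (excluding header):
Header: id,name,city,score
Data rows: 6

ANSWER: 6


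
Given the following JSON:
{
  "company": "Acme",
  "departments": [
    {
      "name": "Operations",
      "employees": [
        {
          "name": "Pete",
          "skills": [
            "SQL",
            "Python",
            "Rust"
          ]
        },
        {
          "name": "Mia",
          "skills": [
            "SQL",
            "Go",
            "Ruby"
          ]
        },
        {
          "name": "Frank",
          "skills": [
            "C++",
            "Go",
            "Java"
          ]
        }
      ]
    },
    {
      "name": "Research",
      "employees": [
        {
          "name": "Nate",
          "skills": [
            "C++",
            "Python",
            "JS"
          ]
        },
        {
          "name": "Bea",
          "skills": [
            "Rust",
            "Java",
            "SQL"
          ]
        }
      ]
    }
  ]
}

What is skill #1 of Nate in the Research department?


Path: departments[1].employees[0].skills[0]
Value: C++

ANSWER: C++


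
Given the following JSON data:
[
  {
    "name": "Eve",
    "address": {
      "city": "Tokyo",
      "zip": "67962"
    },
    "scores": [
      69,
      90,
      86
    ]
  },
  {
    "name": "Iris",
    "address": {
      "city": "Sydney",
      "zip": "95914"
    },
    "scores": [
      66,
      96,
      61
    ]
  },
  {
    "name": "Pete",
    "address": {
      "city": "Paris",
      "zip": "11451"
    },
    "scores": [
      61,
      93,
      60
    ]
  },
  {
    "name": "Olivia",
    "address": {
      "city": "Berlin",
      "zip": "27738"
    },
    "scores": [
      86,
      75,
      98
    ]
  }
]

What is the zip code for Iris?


Path: records[1].address.zip
Value: 95914

ANSWER: 95914


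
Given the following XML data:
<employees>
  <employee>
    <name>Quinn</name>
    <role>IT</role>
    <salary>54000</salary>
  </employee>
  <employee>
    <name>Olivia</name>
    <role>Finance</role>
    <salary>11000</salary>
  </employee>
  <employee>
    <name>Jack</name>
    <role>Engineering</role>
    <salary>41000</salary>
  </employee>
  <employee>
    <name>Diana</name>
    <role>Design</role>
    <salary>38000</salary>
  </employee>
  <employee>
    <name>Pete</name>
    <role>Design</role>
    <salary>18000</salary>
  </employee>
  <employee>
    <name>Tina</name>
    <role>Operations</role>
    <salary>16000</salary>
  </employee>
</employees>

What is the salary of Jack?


Searching for <employee> with <name>Jack</name>
Found at position 3
<salary>41000</salary>

ANSWER: 41000


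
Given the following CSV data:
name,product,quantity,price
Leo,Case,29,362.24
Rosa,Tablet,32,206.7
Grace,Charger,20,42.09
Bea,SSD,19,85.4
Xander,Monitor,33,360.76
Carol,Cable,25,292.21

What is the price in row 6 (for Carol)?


Row 6: Carol
Column 'price' = 292.21

ANSWER: 292.21


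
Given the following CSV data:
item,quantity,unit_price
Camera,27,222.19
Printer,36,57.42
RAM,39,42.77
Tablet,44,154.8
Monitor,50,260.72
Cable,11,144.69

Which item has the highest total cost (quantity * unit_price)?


Computing row totals:
  Camera: 5999.13
  Printer: 2067.12
  RAM: 1668.03
  Tablet: 6811.2
  Monitor: 13036.0
  Cable: 1591.59
Maximum: Monitor (13036.0)

ANSWER: Monitor


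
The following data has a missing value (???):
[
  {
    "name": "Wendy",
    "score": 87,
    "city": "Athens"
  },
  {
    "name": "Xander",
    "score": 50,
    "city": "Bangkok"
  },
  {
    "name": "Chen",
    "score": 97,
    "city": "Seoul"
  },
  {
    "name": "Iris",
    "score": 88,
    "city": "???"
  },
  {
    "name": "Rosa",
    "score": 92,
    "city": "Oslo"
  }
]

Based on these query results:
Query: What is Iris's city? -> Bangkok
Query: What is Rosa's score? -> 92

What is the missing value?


The missing value is Iris's city
From query: Iris's city = Bangkok

ANSWER: Bangkok
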